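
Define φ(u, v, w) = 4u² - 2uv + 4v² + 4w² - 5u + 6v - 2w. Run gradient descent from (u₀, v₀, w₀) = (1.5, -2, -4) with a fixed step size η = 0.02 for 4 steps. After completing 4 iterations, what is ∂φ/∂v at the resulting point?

-5.51489536

∇φ = (8u - 2v - 5, -2u + 8v + 6, 8w - 2)
(u₁, v₁, w₁) = (1.5, -2, -4) − 0.02·(11, -13, -34) = (1.28, -1.74, -3.32)
(u₂, v₂, w₂) = (1.28, -1.74, -3.32) − 0.02·(8.72, -10.48, -28.56) = (1.1056, -1.5304, -2.7488)
(u₃, v₃, w₃) = (1.1056, -1.5304, -2.7488) − 0.02·(6.9056, -8.4544, -23.9904) = (0.967488, -1.361312, -2.268992)
(u₄, v₄, w₄) = (0.967488, -1.361312, -2.268992) − 0.02·(5.462528, -6.825472, -20.151936) = (0.85823744, -1.22480256, -1.86595328)
∂φ/∂v at (0.85823744, -1.22480256, -1.86595328) = -5.51489536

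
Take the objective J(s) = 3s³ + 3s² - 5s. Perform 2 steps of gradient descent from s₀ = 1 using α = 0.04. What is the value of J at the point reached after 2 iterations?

J′(s) = 9s² + 6s - 5
Step 1: J′(1) = 10; s₁ = 1 − 0.04·10 = 0.6
Step 2: J′(0.6) = 1.84; s₂ = 0.6 − 0.04·1.84 = 0.5264
J(0.5264) = -1.363117600768

-1.363117600768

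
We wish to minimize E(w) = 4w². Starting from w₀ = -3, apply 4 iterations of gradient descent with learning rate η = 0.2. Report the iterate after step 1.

E′(w) = 8w
Step 1: E′(-3) = -24; w₁ = -3 − 0.2·(-24) = 1.8

1.8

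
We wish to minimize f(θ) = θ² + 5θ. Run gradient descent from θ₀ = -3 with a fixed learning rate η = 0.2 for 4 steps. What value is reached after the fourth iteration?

-2.5648

f′(θ) = 2θ + 5
Step 1: f′(-3) = -1; θ₁ = -3 − 0.2·(-1) = -2.8
Step 2: f′(-2.8) = -0.6; θ₂ = -2.8 − 0.2·(-0.6) = -2.68
Step 3: f′(-2.68) = -0.36; θ₃ = -2.68 − 0.2·(-0.36) = -2.608
Step 4: f′(-2.608) = -0.216; θ₄ = -2.608 − 0.2·(-0.216) = -2.5648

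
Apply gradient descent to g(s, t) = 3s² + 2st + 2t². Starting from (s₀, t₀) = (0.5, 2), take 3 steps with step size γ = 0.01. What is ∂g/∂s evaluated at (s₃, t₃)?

∇g = (6s + 2t, 2s + 4t)
Step 1: at (0.5, 2), ∇g = (7, 9) → (0.5, 2) − 0.01·(7, 9) = (0.43, 1.91)
Step 2: at (0.43, 1.91), ∇g = (6.4, 8.5) → (0.43, 1.91) − 0.01·(6.4, 8.5) = (0.366, 1.825)
Step 3: at (0.366, 1.825), ∇g = (5.846, 8.032) → (0.366, 1.825) − 0.01·(5.846, 8.032) = (0.30754, 1.74468)
∂g/∂s at (0.30754, 1.74468) = 5.3346

5.3346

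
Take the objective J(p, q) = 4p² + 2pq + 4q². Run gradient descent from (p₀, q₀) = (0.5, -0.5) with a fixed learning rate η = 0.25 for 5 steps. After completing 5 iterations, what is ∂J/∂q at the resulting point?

0.09375

∇J = (8p + 2q, 2p + 8q)
Step 1: at (0.5, -0.5), ∇J = (3, -3) → (0.5, -0.5) − 0.25·(3, -3) = (-0.25, 0.25)
Step 2: at (-0.25, 0.25), ∇J = (-1.5, 1.5) → (-0.25, 0.25) − 0.25·(-1.5, 1.5) = (0.125, -0.125)
Step 3: at (0.125, -0.125), ∇J = (0.75, -0.75) → (0.125, -0.125) − 0.25·(0.75, -0.75) = (-0.0625, 0.0625)
Step 4: at (-0.0625, 0.0625), ∇J = (-0.375, 0.375) → (-0.0625, 0.0625) − 0.25·(-0.375, 0.375) = (0.03125, -0.03125)
Step 5: at (0.03125, -0.03125), ∇J = (0.1875, -0.1875) → (0.03125, -0.03125) − 0.25·(0.1875, -0.1875) = (-0.015625, 0.015625)
∂J/∂q at (-0.015625, 0.015625) = 0.09375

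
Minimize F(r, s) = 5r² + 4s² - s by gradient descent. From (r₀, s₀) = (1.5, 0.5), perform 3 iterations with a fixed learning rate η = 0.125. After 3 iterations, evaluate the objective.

∇F = (10r, 8s - 1)
Step 1: at (1.5, 0.5), ∇F = (15, 3) → (1.5, 0.5) − 0.125·(15, 3) = (-0.375, 0.125)
Step 2: at (-0.375, 0.125), ∇F = (-3.75, 0) → (-0.375, 0.125) − 0.125·(-3.75, 0) = (0.09375, 0.125)
Step 3: at (0.09375, 0.125), ∇F = (0.9375, 0) → (0.09375, 0.125) − 0.125·(0.9375, 0) = (-0.0234375, 0.125)
F(-0.0234375, 0.125) = -0.05975341796875

-0.05975341796875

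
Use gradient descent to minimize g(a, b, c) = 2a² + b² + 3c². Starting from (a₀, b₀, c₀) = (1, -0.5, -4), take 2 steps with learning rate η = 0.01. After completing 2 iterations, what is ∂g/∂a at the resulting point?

∇g = (4a, 2b, 6c)
(a₁, b₁, c₁) = (1, -0.5, -4) − 0.01·(4, -1, -24) = (0.96, -0.49, -3.76)
(a₂, b₂, c₂) = (0.96, -0.49, -3.76) − 0.01·(3.84, -0.98, -22.56) = (0.9216, -0.4802, -3.5344)
∂g/∂a at (0.9216, -0.4802, -3.5344) = 3.6864

3.6864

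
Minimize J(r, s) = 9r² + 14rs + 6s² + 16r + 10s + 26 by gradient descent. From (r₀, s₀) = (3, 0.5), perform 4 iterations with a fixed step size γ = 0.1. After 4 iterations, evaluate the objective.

30721.49928

∇J = (18r + 14s + 16, 14r + 12s + 10)
Step 1: at (3, 0.5), ∇J = (77, 58) → (3, 0.5) − 0.1·(77, 58) = (-4.7, -5.3)
Step 2: at (-4.7, -5.3), ∇J = (-142.8, -119.4) → (-4.7, -5.3) − 0.1·(-142.8, -119.4) = (9.58, 6.64)
Step 3: at (9.58, 6.64), ∇J = (281.4, 223.8) → (9.58, 6.64) − 0.1·(281.4, 223.8) = (-18.56, -15.74)
Step 4: at (-18.56, -15.74), ∇J = (-538.44, -438.72) → (-18.56, -15.74) − 0.1·(-538.44, -438.72) = (35.284, 28.132)
J(35.284, 28.132) = 30721.49928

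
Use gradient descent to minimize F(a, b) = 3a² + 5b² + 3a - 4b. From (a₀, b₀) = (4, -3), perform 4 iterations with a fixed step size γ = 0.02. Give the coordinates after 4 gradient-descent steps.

(2.19862912, -0.99264)

∇F = (6a + 3, 10b - 4)
(a₁, b₁) = (4, -3) − 0.02·(27, -34) = (3.46, -2.32)
(a₂, b₂) = (3.46, -2.32) − 0.02·(23.76, -27.2) = (2.9848, -1.776)
(a₃, b₃) = (2.9848, -1.776) − 0.02·(20.9088, -21.76) = (2.566624, -1.3408)
(a₄, b₄) = (2.566624, -1.3408) − 0.02·(18.399744, -17.408) = (2.19862912, -0.99264)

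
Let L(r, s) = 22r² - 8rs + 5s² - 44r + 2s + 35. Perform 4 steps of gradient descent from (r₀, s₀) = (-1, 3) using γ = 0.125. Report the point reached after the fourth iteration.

∇L = (44r - 8s - 44, -8r + 10s + 2)
(r₁, s₁) = (-1, 3) − 0.125·(-112, 40) = (13, -2)
(r₂, s₂) = (13, -2) − 0.125·(544, -122) = (-55, 13.25)
(r₃, s₃) = (-55, 13.25) − 0.125·(-2570, 574.5) = (266.25, -58.5625)
(r₄, s₄) = (266.25, -58.5625) − 0.125·(12139.5, -2713.625) = (-1251.1875, 280.640625)

(-1251.1875, 280.640625)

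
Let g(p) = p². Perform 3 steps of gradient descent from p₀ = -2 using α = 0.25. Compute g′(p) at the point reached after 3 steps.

g′(p) = 2p
Step 1: g′(-2) = -4; p₁ = -2 − 0.25·(-4) = -1
Step 2: g′(-1) = -2; p₂ = -1 − 0.25·(-2) = -0.5
Step 3: g′(-0.5) = -1; p₃ = -0.5 − 0.25·(-1) = -0.25
g′(p) at (-0.25) = -0.5

-0.5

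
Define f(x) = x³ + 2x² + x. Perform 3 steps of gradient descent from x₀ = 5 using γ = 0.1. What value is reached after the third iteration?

f′(x) = 3x² + 4x + 1
Step 1: f′(5) = 96; x₁ = 5 − 0.1·96 = -4.6
Step 2: f′(-4.6) = 46.08; x₂ = -4.6 − 0.1·46.08 = -9.208
Step 3: f′(-9.208) = 218.529792; x₃ = -9.208 − 0.1·218.529792 = -31.0609792

-31.0609792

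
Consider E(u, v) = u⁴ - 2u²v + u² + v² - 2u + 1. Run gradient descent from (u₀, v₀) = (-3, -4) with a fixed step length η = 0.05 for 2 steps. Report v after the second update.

∇E = (4u³ - 4uv + 2u - 2, -2u² + 2v)
Step 1: at (-3, -4), ∇E = (-164, -26) → (-3, -4) − 0.05·(-164, -26) = (5.2, -2.7)
Step 2: at (5.2, -2.7), ∇E = (626.992, -59.48) → (5.2, -2.7) − 0.05·(626.992, -59.48) = (-26.1496, 0.274)
v = 0.274

0.274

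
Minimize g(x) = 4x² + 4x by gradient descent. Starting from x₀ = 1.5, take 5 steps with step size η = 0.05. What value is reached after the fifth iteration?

g′(x) = 8x + 4
x₁ = 1.5 − 0.05·16 = 0.7
x₂ = 0.7 − 0.05·9.6 = 0.22
x₃ = 0.22 − 0.05·5.76 = -0.068
x₄ = -0.068 − 0.05·3.456 = -0.2408
x₅ = -0.2408 − 0.05·2.0736 = -0.34448

-0.34448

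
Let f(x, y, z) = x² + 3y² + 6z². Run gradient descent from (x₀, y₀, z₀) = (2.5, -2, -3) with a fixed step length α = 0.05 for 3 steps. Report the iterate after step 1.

(2.25, -1.4, -1.2)

∇f = (2x, 6y, 12z)
(x₁, y₁, z₁) = (2.5, -2, -3) − 0.05·(5, -12, -36) = (2.25, -1.4, -1.2)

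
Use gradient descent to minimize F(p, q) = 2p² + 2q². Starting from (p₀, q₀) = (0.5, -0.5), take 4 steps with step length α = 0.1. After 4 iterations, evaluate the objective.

∇F = (4p, 4q)
Step 1: at (0.5, -0.5), ∇F = (2, -2) → (0.5, -0.5) − 0.1·(2, -2) = (0.3, -0.3)
Step 2: at (0.3, -0.3), ∇F = (1.2, -1.2) → (0.3, -0.3) − 0.1·(1.2, -1.2) = (0.18, -0.18)
Step 3: at (0.18, -0.18), ∇F = (0.72, -0.72) → (0.18, -0.18) − 0.1·(0.72, -0.72) = (0.108, -0.108)
Step 4: at (0.108, -0.108), ∇F = (0.432, -0.432) → (0.108, -0.108) − 0.1·(0.432, -0.432) = (0.0648, -0.0648)
F(0.0648, -0.0648) = 0.01679616

0.01679616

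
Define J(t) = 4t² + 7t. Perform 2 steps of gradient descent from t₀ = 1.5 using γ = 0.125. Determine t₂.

-0.875

J′(t) = 8t + 7
Step 1: J′(1.5) = 19; t₁ = 1.5 − 0.125·19 = -0.875
Step 2: J′(-0.875) = 0; t₂ = -0.875 − 0.125·0 = -0.875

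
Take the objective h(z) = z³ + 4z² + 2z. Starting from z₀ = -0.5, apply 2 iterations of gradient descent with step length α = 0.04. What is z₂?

-0.4103

h′(z) = 3z² + 8z + 2
z₁ = -0.5 − 0.04·(-1.25) = -0.45
z₂ = -0.45 − 0.04·(-0.9925) = -0.4103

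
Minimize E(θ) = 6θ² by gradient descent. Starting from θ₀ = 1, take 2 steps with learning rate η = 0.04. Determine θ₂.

0.2704

E′(θ) = 12θ
θ₁ = 1 − 0.04·12 = 0.52
θ₂ = 0.52 − 0.04·6.24 = 0.2704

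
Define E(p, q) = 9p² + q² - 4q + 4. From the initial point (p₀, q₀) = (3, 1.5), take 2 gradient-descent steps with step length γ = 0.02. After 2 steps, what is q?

1.5392

∇E = (18p, 2q - 4)
(p₁, q₁) = (3, 1.5) − 0.02·(54, -1) = (1.92, 1.52)
(p₂, q₂) = (1.92, 1.52) − 0.02·(34.56, -0.96) = (1.2288, 1.5392)
q = 1.5392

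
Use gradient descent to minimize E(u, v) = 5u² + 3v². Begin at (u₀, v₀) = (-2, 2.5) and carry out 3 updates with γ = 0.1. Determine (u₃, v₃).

(0, 0.16)

∇E = (10u, 6v)
(u₁, v₁) = (-2, 2.5) − 0.1·(-20, 15) = (0, 1)
(u₂, v₂) = (0, 1) − 0.1·(0, 6) = (0, 0.4)
(u₃, v₃) = (0, 0.4) − 0.1·(0, 2.4) = (0, 0.16)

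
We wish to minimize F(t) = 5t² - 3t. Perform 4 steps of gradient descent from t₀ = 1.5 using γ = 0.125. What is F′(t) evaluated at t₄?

F′(t) = 10t - 3
t₁ = 1.5 − 0.125·12 = 0
t₂ = 0 − 0.125·(-3) = 0.375
t₃ = 0.375 − 0.125·0.75 = 0.28125
t₄ = 0.28125 − 0.125·(-0.1875) = 0.3046875
F′(t) at (0.3046875) = 0.046875

0.046875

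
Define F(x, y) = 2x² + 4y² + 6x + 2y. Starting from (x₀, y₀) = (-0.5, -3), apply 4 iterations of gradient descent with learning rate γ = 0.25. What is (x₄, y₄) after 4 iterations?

(-1.5, -3)

∇F = (4x + 6, 8y + 2)
Step 1: at (-0.5, -3), ∇F = (4, -22) → (-0.5, -3) − 0.25·(4, -22) = (-1.5, 2.5)
Step 2: at (-1.5, 2.5), ∇F = (0, 22) → (-1.5, 2.5) − 0.25·(0, 22) = (-1.5, -3)
Step 3: at (-1.5, -3), ∇F = (0, -22) → (-1.5, -3) − 0.25·(0, -22) = (-1.5, 2.5)
Step 4: at (-1.5, 2.5), ∇F = (0, 22) → (-1.5, 2.5) − 0.25·(0, 22) = (-1.5, -3)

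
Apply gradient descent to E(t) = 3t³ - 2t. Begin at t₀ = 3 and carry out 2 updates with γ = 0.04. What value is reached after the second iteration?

E′(t) = 9t² - 2
Step 1: E′(3) = 79; t₁ = 3 − 0.04·79 = -0.16
Step 2: E′(-0.16) = -1.7696; t₂ = -0.16 − 0.04·(-1.7696) = -0.089216

-0.089216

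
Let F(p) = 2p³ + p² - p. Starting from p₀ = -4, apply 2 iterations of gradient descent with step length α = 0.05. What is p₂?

F′(p) = 6p² + 2p - 1
Step 1: F′(-4) = 87; p₁ = -4 − 0.05·87 = -8.35
Step 2: F′(-8.35) = 400.635; p₂ = -8.35 − 0.05·400.635 = -28.38175

-28.38175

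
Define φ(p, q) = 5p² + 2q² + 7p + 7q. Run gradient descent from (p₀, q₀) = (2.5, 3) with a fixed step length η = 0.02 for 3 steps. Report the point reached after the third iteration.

∇φ = (10p + 7, 4q + 7)
Step 1: at (2.5, 3), ∇φ = (32, 19) → (2.5, 3) − 0.02·(32, 19) = (1.86, 2.62)
Step 2: at (1.86, 2.62), ∇φ = (25.6, 17.48) → (1.86, 2.62) − 0.02·(25.6, 17.48) = (1.348, 2.2704)
Step 3: at (1.348, 2.2704), ∇φ = (20.48, 16.0816) → (1.348, 2.2704) − 0.02·(20.48, 16.0816) = (0.9384, 1.948768)

(0.9384, 1.948768)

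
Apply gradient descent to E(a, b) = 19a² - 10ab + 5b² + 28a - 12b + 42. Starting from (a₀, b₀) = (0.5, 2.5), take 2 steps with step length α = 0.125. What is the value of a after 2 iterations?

∇E = (38a - 10b + 28, -10a + 10b - 12)
Step 1: at (0.5, 2.5), ∇E = (22, 8) → (0.5, 2.5) − 0.125·(22, 8) = (-2.25, 1.5)
Step 2: at (-2.25, 1.5), ∇E = (-72.5, 25.5) → (-2.25, 1.5) − 0.125·(-72.5, 25.5) = (6.8125, -1.6875)
a = 6.8125

6.8125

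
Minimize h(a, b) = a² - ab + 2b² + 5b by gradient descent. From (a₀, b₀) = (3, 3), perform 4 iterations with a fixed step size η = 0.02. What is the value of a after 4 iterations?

2.74295072

∇h = (2a - b, -a + 4b + 5)
(a₁, b₁) = (3, 3) − 0.02·(3, 14) = (2.94, 2.72)
(a₂, b₂) = (2.94, 2.72) − 0.02·(3.16, 12.94) = (2.8768, 2.4612)
(a₃, b₃) = (2.8768, 2.4612) − 0.02·(3.2924, 11.968) = (2.810952, 2.22184)
(a₄, b₄) = (2.810952, 2.22184) − 0.02·(3.400064, 11.076408) = (2.74295072, 2.00031184)
a = 2.74295072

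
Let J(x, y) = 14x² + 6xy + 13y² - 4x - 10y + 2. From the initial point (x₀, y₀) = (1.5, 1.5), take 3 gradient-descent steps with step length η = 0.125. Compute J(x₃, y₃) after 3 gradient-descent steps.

∇J = (28x + 6y - 4, 6x + 26y - 10)
Step 1: at (1.5, 1.5), ∇J = (47, 38) → (1.5, 1.5) − 0.125·(47, 38) = (-4.375, -3.25)
Step 2: at (-4.375, -3.25), ∇J = (-146, -120.75) → (-4.375, -3.25) − 0.125·(-146, -120.75) = (13.875, 11.84375)
Step 3: at (13.875, 11.84375), ∇J = (455.5625, 381.1875) → (13.875, 11.84375) − 0.125·(455.5625, 381.1875) = (-43.0703125, -35.8046875)
J(-43.0703125, -35.8046875) = 52421.45147705078125

52421.45147705078125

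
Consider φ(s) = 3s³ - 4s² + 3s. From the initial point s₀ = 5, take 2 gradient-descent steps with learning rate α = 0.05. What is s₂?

φ′(s) = 9s² - 8s + 3
Step 1: φ′(5) = 188; s₁ = 5 − 0.05·188 = -4.4
Step 2: φ′(-4.4) = 212.44; s₂ = -4.4 − 0.05·212.44 = -15.022

-15.022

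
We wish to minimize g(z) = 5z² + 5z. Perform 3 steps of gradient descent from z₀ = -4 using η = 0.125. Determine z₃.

g′(z) = 10z + 5
z₁ = -4 − 0.125·(-35) = 0.375
z₂ = 0.375 − 0.125·8.75 = -0.71875
z₃ = -0.71875 − 0.125·(-2.1875) = -0.4453125

-0.4453125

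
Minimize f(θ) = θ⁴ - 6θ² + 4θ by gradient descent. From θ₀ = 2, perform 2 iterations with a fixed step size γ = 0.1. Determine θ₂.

1.1552

f′(θ) = 4θ³ - 12θ + 4
Step 1: f′(2) = 12; θ₁ = 2 − 0.1·12 = 0.8
Step 2: f′(0.8) = -3.552; θ₂ = 0.8 − 0.1·(-3.552) = 1.1552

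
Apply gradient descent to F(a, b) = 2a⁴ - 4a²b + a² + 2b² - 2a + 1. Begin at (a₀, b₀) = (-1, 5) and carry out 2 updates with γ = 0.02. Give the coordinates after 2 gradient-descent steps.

(-2.01830144, 4.500288)

∇F = (8a³ - 8ab + 2a - 2, -4a² + 4b)
(a₁, b₁) = (-1, 5) − 0.02·(28, 16) = (-1.56, 4.68)
(a₂, b₂) = (-1.56, 4.68) − 0.02·(22.915072, 8.9856) = (-2.01830144, 4.500288)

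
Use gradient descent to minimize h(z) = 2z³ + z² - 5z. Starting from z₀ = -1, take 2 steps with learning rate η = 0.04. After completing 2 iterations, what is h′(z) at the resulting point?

-1.901305483264

h′(z) = 6z² + 2z - 5
Step 1: h′(-1) = -1; z₁ = -1 − 0.04·(-1) = -0.96
Step 2: h′(-0.96) = -1.3904; z₂ = -0.96 − 0.04·(-1.3904) = -0.904384
h′(z) at (-0.904384) = -1.901305483264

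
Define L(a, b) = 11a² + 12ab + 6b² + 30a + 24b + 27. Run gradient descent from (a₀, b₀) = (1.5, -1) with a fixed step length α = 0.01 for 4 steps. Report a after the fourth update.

0.18540072

∇L = (22a + 12b + 30, 12a + 12b + 24)
(a₁, b₁) = (1.5, -1) − 0.01·(51, 30) = (0.99, -1.3)
(a₂, b₂) = (0.99, -1.3) − 0.01·(36.18, 20.28) = (0.6282, -1.5028)
(a₃, b₃) = (0.6282, -1.5028) − 0.01·(25.7868, 13.5048) = (0.370332, -1.637848)
(a₄, b₄) = (0.370332, -1.637848) − 0.01·(18.493128, 8.789808) = (0.18540072, -1.72574608)
a = 0.18540072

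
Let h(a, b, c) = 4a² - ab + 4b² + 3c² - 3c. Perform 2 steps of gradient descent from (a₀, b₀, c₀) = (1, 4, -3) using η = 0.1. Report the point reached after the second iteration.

∇h = (8a - b, -a + 8b, 6c - 3)
Step 1: at (1, 4, -3), ∇h = (4, 31, -21) → (1, 4, -3) − 0.1·(4, 31, -21) = (0.6, 0.9, -0.9)
Step 2: at (0.6, 0.9, -0.9), ∇h = (3.9, 6.6, -8.4) → (0.6, 0.9, -0.9) − 0.1·(3.9, 6.6, -8.4) = (0.21, 0.24, -0.06)

(0.21, 0.24, -0.06)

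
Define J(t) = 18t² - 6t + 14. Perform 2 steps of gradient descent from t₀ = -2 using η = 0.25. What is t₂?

-138.5

J′(t) = 36t - 6
t₁ = -2 − 0.25·(-78) = 17.5
t₂ = 17.5 − 0.25·624 = -138.5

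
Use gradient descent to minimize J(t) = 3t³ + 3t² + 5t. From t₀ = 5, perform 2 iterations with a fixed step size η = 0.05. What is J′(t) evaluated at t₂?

J′(t) = 9t² + 6t + 5
Step 1: J′(5) = 260; t₁ = 5 − 0.05·260 = -8
Step 2: J′(-8) = 533; t₂ = -8 − 0.05·533 = -34.65
J′(t) at (-34.65) = 10602.7025

10602.7025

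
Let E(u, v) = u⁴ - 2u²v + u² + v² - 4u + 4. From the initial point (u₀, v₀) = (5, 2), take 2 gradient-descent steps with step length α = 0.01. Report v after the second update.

∇E = (4u³ - 4uv + 2u - 4, -2u² + 2v)
Step 1: at (5, 2), ∇E = (466, -46) → (5, 2) − 0.01·(466, -46) = (0.34, 2.46)
Step 2: at (0.34, 2.46), ∇E = (-6.508384, 4.6888) → (0.34, 2.46) − 0.01·(-6.508384, 4.6888) = (0.40508384, 2.413112)
v = 2.413112

2.413112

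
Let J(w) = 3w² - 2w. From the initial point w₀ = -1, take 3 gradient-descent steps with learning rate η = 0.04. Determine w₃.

J′(w) = 6w - 2
Step 1: J′(-1) = -8; w₁ = -1 − 0.04·(-8) = -0.68
Step 2: J′(-0.68) = -6.08; w₂ = -0.68 − 0.04·(-6.08) = -0.4368
Step 3: J′(-0.4368) = -4.6208; w₃ = -0.4368 − 0.04·(-4.6208) = -0.251968

-0.251968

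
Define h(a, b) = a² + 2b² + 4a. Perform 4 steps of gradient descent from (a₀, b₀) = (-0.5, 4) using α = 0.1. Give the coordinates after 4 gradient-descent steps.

∇h = (2a + 4, 4b)
Step 1: at (-0.5, 4), ∇h = (3, 16) → (-0.5, 4) − 0.1·(3, 16) = (-0.8, 2.4)
Step 2: at (-0.8, 2.4), ∇h = (2.4, 9.6) → (-0.8, 2.4) − 0.1·(2.4, 9.6) = (-1.04, 1.44)
Step 3: at (-1.04, 1.44), ∇h = (1.92, 5.76) → (-1.04, 1.44) − 0.1·(1.92, 5.76) = (-1.232, 0.864)
Step 4: at (-1.232, 0.864), ∇h = (1.536, 3.456) → (-1.232, 0.864) − 0.1·(1.536, 3.456) = (-1.3856, 0.5184)

(-1.3856, 0.5184)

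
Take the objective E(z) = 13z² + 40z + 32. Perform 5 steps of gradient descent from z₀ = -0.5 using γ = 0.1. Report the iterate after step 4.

E′(z) = 26z + 40
z₁ = -0.5 − 0.1·27 = -3.2
z₂ = -3.2 − 0.1·(-43.2) = 1.12
z₃ = 1.12 − 0.1·69.12 = -5.792
z₄ = -5.792 − 0.1·(-110.592) = 5.2672

5.2672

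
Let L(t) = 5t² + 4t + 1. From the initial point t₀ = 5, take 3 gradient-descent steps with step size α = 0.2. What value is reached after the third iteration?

L′(t) = 10t + 4
Step 1: L′(5) = 54; t₁ = 5 − 0.2·54 = -5.8
Step 2: L′(-5.8) = -54; t₂ = -5.8 − 0.2·(-54) = 5
Step 3: L′(5) = 54; t₃ = 5 − 0.2·54 = -5.8

-5.8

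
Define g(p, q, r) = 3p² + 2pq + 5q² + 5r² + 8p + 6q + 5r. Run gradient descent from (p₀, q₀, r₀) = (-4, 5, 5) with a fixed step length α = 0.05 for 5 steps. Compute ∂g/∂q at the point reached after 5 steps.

2.838

∇g = (6p + 2q + 8, 2p + 10q + 6, 10r + 5)
Step 1: at (-4, 5, 5), ∇g = (-6, 48, 55) → (-4, 5, 5) − 0.05·(-6, 48, 55) = (-3.7, 2.6, 2.25)
Step 2: at (-3.7, 2.6, 2.25), ∇g = (-9, 24.6, 27.5) → (-3.7, 2.6, 2.25) − 0.05·(-9, 24.6, 27.5) = (-3.25, 1.37, 0.875)
Step 3: at (-3.25, 1.37, 0.875), ∇g = (-8.76, 13.2, 13.75) → (-3.25, 1.37, 0.875) − 0.05·(-8.76, 13.2, 13.75) = (-2.812, 0.71, 0.1875)
Step 4: at (-2.812, 0.71, 0.1875), ∇g = (-7.452, 7.476, 6.875) → (-2.812, 0.71, 0.1875) − 0.05·(-7.452, 7.476, 6.875) = (-2.4394, 0.3362, -0.15625)
Step 5: at (-2.4394, 0.3362, -0.15625), ∇g = (-5.964, 4.4832, 3.4375) → (-2.4394, 0.3362, -0.15625) − 0.05·(-5.964, 4.4832, 3.4375) = (-2.1412, 0.11204, -0.328125)
∂g/∂q at (-2.1412, 0.11204, -0.328125) = 2.838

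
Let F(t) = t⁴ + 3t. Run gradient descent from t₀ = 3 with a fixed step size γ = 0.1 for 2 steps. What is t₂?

F′(t) = 4t³ + 3
t₁ = 3 − 0.1·111 = -8.1
t₂ = -8.1 − 0.1·(-2122.764) = 204.1764

204.1764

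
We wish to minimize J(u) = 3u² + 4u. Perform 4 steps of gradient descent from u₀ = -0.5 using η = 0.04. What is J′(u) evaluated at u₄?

J′(u) = 6u + 4
Step 1: J′(-0.5) = 1; u₁ = -0.5 − 0.04·1 = -0.54
Step 2: J′(-0.54) = 0.76; u₂ = -0.54 − 0.04·0.76 = -0.5704
Step 3: J′(-0.5704) = 0.5776; u₃ = -0.5704 − 0.04·0.5776 = -0.593504
Step 4: J′(-0.593504) = 0.438976; u₄ = -0.593504 − 0.04·0.438976 = -0.61106304
J′(u) at (-0.61106304) = 0.33362176

0.33362176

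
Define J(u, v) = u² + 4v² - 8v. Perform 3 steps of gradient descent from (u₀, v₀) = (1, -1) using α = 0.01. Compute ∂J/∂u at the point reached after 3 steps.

1.882384

∇J = (2u, 8v - 8)
(u₁, v₁) = (1, -1) − 0.01·(2, -16) = (0.98, -0.84)
(u₂, v₂) = (0.98, -0.84) − 0.01·(1.96, -14.72) = (0.9604, -0.6928)
(u₃, v₃) = (0.9604, -0.6928) − 0.01·(1.9208, -13.5424) = (0.941192, -0.557376)
∂J/∂u at (0.941192, -0.557376) = 1.882384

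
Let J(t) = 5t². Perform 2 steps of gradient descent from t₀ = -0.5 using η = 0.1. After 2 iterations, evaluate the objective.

J′(t) = 10t
t₁ = -0.5 − 0.1·(-5) = 0
t₂ = 0 − 0.1·0 = 0
J(0) = 0

0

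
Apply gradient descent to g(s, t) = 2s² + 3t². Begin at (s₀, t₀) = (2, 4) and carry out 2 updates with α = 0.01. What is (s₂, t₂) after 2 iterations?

(1.8432, 3.5344)

∇g = (4s, 6t)
(s₁, t₁) = (2, 4) − 0.01·(8, 24) = (1.92, 3.76)
(s₂, t₂) = (1.92, 3.76) − 0.01·(7.68, 22.56) = (1.8432, 3.5344)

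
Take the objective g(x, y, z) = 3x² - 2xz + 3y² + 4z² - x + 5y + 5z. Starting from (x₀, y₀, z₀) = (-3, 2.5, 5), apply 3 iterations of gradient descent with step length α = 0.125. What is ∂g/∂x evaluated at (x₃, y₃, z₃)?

∇g = (6x - 2z - 1, 6y + 5, -2x + 8z + 5)
(x₁, y₁, z₁) = (-3, 2.5, 5) − 0.125·(-29, 20, 51) = (0.625, 0, -1.375)
(x₂, y₂, z₂) = (0.625, 0, -1.375) − 0.125·(5.5, 5, -7.25) = (-0.0625, -0.625, -0.46875)
(x₃, y₃, z₃) = (-0.0625, -0.625, -0.46875) − 0.125·(-0.4375, 1.25, 1.375) = (-0.0078125, -0.78125, -0.640625)
∂g/∂x at (-0.0078125, -0.78125, -0.640625) = 0.234375

0.234375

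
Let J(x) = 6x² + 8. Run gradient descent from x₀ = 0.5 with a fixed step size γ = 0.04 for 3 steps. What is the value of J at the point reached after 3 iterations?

8.029655914496

J′(x) = 12x
Step 1: J′(0.5) = 6; x₁ = 0.5 − 0.04·6 = 0.26
Step 2: J′(0.26) = 3.12; x₂ = 0.26 − 0.04·3.12 = 0.1352
Step 3: J′(0.1352) = 1.6224; x₃ = 0.1352 − 0.04·1.6224 = 0.070304
J(0.070304) = 8.029655914496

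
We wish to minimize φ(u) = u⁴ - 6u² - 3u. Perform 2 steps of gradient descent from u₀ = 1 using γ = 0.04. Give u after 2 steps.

φ′(u) = 4u³ - 12u - 3
Step 1: φ′(1) = -11; u₁ = 1 − 0.04·(-11) = 1.44
Step 2: φ′(1.44) = -8.336064; u₂ = 1.44 − 0.04·(-8.336064) = 1.77344256

1.77344256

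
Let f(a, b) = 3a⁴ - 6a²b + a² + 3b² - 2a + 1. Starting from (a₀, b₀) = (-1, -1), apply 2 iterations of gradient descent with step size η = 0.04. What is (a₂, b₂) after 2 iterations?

(0.15961856, -0.391744)

∇f = (12a³ - 12ab + 2a - 2, -6a² + 6b)
(a₁, b₁) = (-1, -1) − 0.04·(-28, -12) = (0.12, -0.52)
(a₂, b₂) = (0.12, -0.52) − 0.04·(-0.990464, -3.2064) = (0.15961856, -0.391744)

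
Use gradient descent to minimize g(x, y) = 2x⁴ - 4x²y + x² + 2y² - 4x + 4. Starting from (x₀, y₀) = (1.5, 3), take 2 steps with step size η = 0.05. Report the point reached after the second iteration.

∇g = (8x³ - 8xy + 2x - 4, -4x² + 4y)
(x₁, y₁) = (1.5, 3) − 0.05·(-10, 3) = (2, 2.85)
(x₂, y₂) = (2, 2.85) − 0.05·(18.4, -4.6) = (1.08, 3.08)

(1.08, 3.08)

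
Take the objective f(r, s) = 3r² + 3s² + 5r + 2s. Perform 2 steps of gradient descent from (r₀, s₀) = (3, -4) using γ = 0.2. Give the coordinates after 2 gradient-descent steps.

∇f = (6r + 5, 6s + 2)
(r₁, s₁) = (3, -4) − 0.2·(23, -22) = (-1.6, 0.4)
(r₂, s₂) = (-1.6, 0.4) − 0.2·(-4.6, 4.4) = (-0.68, -0.48)

(-0.68, -0.48)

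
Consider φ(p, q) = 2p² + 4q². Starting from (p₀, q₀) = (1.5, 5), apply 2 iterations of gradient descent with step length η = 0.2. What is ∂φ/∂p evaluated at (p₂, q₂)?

∇φ = (4p, 8q)
Step 1: at (1.5, 5), ∇φ = (6, 40) → (1.5, 5) − 0.2·(6, 40) = (0.3, -3)
Step 2: at (0.3, -3), ∇φ = (1.2, -24) → (0.3, -3) − 0.2·(1.2, -24) = (0.06, 1.8)
∂φ/∂p at (0.06, 1.8) = 0.24

0.24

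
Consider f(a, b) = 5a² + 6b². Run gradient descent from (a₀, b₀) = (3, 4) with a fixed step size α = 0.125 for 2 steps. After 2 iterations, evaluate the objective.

6.17578125

∇f = (10a, 12b)
(a₁, b₁) = (3, 4) − 0.125·(30, 48) = (-0.75, -2)
(a₂, b₂) = (-0.75, -2) − 0.125·(-7.5, -24) = (0.1875, 1)
f(0.1875, 1) = 6.17578125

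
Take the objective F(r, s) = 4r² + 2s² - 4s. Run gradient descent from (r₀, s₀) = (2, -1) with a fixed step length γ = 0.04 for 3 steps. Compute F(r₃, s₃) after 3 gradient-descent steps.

∇F = (8r, 4s - 4)
Step 1: at (2, -1), ∇F = (16, -8) → (2, -1) − 0.04·(16, -8) = (1.36, -0.68)
Step 2: at (1.36, -0.68), ∇F = (10.88, -6.72) → (1.36, -0.68) − 0.04·(10.88, -6.72) = (0.9248, -0.4112)
Step 3: at (0.9248, -0.4112), ∇F = (7.3984, -5.6448) → (0.9248, -0.4112) − 0.04·(7.3984, -5.6448) = (0.628864, -0.185408)
F(0.628864, -0.185408) = 2.392263974912

2.392263974912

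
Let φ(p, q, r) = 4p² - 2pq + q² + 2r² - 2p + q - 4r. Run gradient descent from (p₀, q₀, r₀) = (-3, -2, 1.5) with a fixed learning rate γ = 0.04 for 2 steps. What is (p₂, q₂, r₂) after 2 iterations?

∇φ = (8p - 2q - 2, -2p + 2q + 1, 4r - 4)
Step 1: at (-3, -2, 1.5), ∇φ = (-22, 3, 2) → (-3, -2, 1.5) − 0.04·(-22, 3, 2) = (-2.12, -2.12, 1.42)
Step 2: at (-2.12, -2.12, 1.42), ∇φ = (-14.72, 1, 1.68) → (-2.12, -2.12, 1.42) − 0.04·(-14.72, 1, 1.68) = (-1.5312, -2.16, 1.3528)

(-1.5312, -2.16, 1.3528)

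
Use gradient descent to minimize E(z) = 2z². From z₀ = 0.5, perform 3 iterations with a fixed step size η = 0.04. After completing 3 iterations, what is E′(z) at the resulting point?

E′(z) = 4z
Step 1: E′(0.5) = 2; z₁ = 0.5 − 0.04·2 = 0.42
Step 2: E′(0.42) = 1.68; z₂ = 0.42 − 0.04·1.68 = 0.3528
Step 3: E′(0.3528) = 1.4112; z₃ = 0.3528 − 0.04·1.4112 = 0.296352
E′(z) at (0.296352) = 1.185408

1.185408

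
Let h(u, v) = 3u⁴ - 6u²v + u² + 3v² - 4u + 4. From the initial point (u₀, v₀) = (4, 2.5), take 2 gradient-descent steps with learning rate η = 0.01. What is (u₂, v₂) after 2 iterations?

(-1.51018304, 3.492424)

∇h = (12u³ - 12uv + 2u - 4, -6u² + 6v)
Step 1: at (4, 2.5), ∇h = (652, -81) → (4, 2.5) − 0.01·(652, -81) = (-2.52, 3.31)
Step 2: at (-2.52, 3.31), ∇h = (-100.981696, -18.2424) → (-2.52, 3.31) − 0.01·(-100.981696, -18.2424) = (-1.51018304, 3.492424)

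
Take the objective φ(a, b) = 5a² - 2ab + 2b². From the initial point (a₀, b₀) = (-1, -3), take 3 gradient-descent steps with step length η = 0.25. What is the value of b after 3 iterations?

∇φ = (10a - 2b, -2a + 4b)
Step 1: at (-1, -3), ∇φ = (-4, -10) → (-1, -3) − 0.25·(-4, -10) = (0, -0.5)
Step 2: at (0, -0.5), ∇φ = (1, -2) → (0, -0.5) − 0.25·(1, -2) = (-0.25, 0)
Step 3: at (-0.25, 0), ∇φ = (-2.5, 0.5) → (-0.25, 0) − 0.25·(-2.5, 0.5) = (0.375, -0.125)
b = -0.125

-0.125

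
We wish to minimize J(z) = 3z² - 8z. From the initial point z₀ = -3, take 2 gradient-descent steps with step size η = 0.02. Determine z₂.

J′(z) = 6z - 8
z₁ = -3 − 0.02·(-26) = -2.48
z₂ = -2.48 − 0.02·(-22.88) = -2.0224

-2.0224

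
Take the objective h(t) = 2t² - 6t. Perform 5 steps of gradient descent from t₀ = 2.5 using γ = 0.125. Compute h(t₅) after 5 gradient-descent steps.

-4.498046875

h′(t) = 4t - 6
Step 1: h′(2.5) = 4; t₁ = 2.5 − 0.125·4 = 2
Step 2: h′(2) = 2; t₂ = 2 − 0.125·2 = 1.75
Step 3: h′(1.75) = 1; t₃ = 1.75 − 0.125·1 = 1.625
Step 4: h′(1.625) = 0.5; t₄ = 1.625 − 0.125·0.5 = 1.5625
Step 5: h′(1.5625) = 0.25; t₅ = 1.5625 − 0.125·0.25 = 1.53125
h(1.53125) = -4.498046875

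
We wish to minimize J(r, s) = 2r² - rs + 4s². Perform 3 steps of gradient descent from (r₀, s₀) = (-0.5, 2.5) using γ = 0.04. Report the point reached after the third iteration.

(-0.12416, 0.760064)

∇J = (4r - s, -r + 8s)
(r₁, s₁) = (-0.5, 2.5) − 0.04·(-4.5, 20.5) = (-0.32, 1.68)
(r₂, s₂) = (-0.32, 1.68) − 0.04·(-2.96, 13.76) = (-0.2016, 1.1296)
(r₃, s₃) = (-0.2016, 1.1296) − 0.04·(-1.936, 9.2384) = (-0.12416, 0.760064)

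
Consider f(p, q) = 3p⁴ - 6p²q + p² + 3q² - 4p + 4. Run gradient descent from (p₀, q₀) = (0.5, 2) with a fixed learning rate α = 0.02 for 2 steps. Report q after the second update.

∇f = (12p³ - 12pq + 2p - 4, -6p² + 6q)
Step 1: at (0.5, 2), ∇f = (-13.5, 10.5) → (0.5, 2) − 0.02·(-13.5, 10.5) = (0.77, 1.79)
Step 2: at (0.77, 1.79), ∇f = (-13.521204, 7.1826) → (0.77, 1.79) − 0.02·(-13.521204, 7.1826) = (1.04042408, 1.646348)
q = 1.646348

1.646348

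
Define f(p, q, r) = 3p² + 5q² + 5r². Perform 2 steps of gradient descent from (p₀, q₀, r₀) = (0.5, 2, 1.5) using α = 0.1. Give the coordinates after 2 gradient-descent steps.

∇f = (6p, 10q, 10r)
Step 1: at (0.5, 2, 1.5), ∇f = (3, 20, 15) → (0.5, 2, 1.5) − 0.1·(3, 20, 15) = (0.2, 0, 0)
Step 2: at (0.2, 0, 0), ∇f = (1.2, 0, 0) → (0.2, 0, 0) − 0.1·(1.2, 0, 0) = (0.08, 0, 0)

(0.08, 0, 0)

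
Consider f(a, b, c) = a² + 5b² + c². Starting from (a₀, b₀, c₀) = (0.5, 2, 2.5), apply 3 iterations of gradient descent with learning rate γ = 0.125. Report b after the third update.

∇f = (2a, 10b, 2c)
(a₁, b₁, c₁) = (0.5, 2, 2.5) − 0.125·(1, 20, 5) = (0.375, -0.5, 1.875)
(a₂, b₂, c₂) = (0.375, -0.5, 1.875) − 0.125·(0.75, -5, 3.75) = (0.28125, 0.125, 1.40625)
(a₃, b₃, c₃) = (0.28125, 0.125, 1.40625) − 0.125·(0.5625, 1.25, 2.8125) = (0.2109375, -0.03125, 1.0546875)
b = -0.03125

-0.03125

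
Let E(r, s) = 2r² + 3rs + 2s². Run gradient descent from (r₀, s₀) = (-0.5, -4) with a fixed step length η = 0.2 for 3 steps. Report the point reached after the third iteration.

∇E = (4r + 3s, 3r + 4s)
(r₁, s₁) = (-0.5, -4) − 0.2·(-14, -17.5) = (2.3, -0.5)
(r₂, s₂) = (2.3, -0.5) − 0.2·(7.7, 4.9) = (0.76, -1.48)
(r₃, s₃) = (0.76, -1.48) − 0.2·(-1.4, -3.64) = (1.04, -0.752)

(1.04, -0.752)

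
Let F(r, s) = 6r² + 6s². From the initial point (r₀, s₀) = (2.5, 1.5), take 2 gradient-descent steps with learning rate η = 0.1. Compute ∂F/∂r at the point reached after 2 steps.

∇F = (12r, 12s)
(r₁, s₁) = (2.5, 1.5) − 0.1·(30, 18) = (-0.5, -0.3)
(r₂, s₂) = (-0.5, -0.3) − 0.1·(-6, -3.6) = (0.1, 0.06)
∂F/∂r at (0.1, 0.06) = 1.2

1.2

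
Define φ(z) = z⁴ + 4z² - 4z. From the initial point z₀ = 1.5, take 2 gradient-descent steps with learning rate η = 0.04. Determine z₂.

φ′(z) = 4z³ + 8z - 4
Step 1: φ′(1.5) = 21.5; z₁ = 1.5 − 0.04·21.5 = 0.64
Step 2: φ′(0.64) = 2.168576; z₂ = 0.64 − 0.04·2.168576 = 0.55325696

0.55325696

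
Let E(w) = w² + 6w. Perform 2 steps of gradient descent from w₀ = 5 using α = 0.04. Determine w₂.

E′(w) = 2w + 6
w₁ = 5 − 0.04·16 = 4.36
w₂ = 4.36 − 0.04·14.72 = 3.7712

3.7712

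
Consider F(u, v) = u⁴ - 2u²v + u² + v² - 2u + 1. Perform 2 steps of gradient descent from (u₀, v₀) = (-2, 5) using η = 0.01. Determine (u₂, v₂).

∇F = (4u³ - 4uv + 2u - 2, -2u² + 2v)
(u₁, v₁) = (-2, 5) − 0.01·(2, 2) = (-2.02, 4.98)
(u₂, v₂) = (-2.02, 4.98) − 0.01·(1.228768, 1.7992) = (-2.03228768, 4.962008)

(-2.03228768, 4.962008)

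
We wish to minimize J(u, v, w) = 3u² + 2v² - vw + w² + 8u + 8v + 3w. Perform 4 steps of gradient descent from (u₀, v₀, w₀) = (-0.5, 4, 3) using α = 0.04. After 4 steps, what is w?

2.11890176

∇J = (6u + 8, 4v - w + 8, -v + 2w + 3)
(u₁, v₁, w₁) = (-0.5, 4, 3) − 0.04·(5, 21, 5) = (-0.7, 3.16, 2.8)
(u₂, v₂, w₂) = (-0.7, 3.16, 2.8) − 0.04·(3.8, 17.84, 5.44) = (-0.852, 2.4464, 2.5824)
(u₃, v₃, w₃) = (-0.852, 2.4464, 2.5824) − 0.04·(2.888, 15.2032, 5.7184) = (-0.96752, 1.838272, 2.353664)
(u₄, v₄, w₄) = (-0.96752, 1.838272, 2.353664) − 0.04·(2.19488, 12.999424, 5.869056) = (-1.0553152, 1.31829504, 2.11890176)
w = 2.11890176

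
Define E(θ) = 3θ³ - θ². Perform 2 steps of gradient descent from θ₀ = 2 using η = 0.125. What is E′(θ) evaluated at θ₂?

E′(θ) = 9θ² - 2θ
θ₁ = 2 − 0.125·32 = -2
θ₂ = -2 − 0.125·40 = -7
E′(θ) at (-7) = 455

455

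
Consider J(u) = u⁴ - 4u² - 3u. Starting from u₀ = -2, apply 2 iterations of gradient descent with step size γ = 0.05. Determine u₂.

-1.088475

J′(u) = 4u³ - 8u - 3
Step 1: J′(-2) = -19; u₁ = -2 − 0.05·(-19) = -1.05
Step 2: J′(-1.05) = 0.7695; u₂ = -1.05 − 0.05·0.7695 = -1.088475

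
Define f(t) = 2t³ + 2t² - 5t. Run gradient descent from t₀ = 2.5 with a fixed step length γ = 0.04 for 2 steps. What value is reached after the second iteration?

f′(t) = 6t² + 4t - 5
t₁ = 2.5 − 0.04·42.5 = 0.8
t₂ = 0.8 − 0.04·2.04 = 0.7184

0.7184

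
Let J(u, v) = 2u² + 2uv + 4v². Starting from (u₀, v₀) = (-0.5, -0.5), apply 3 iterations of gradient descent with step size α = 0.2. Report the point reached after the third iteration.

(0.1, 0.276)

∇J = (4u + 2v, 2u + 8v)
(u₁, v₁) = (-0.5, -0.5) − 0.2·(-3, -5) = (0.1, 0.5)
(u₂, v₂) = (0.1, 0.5) − 0.2·(1.4, 4.2) = (-0.18, -0.34)
(u₃, v₃) = (-0.18, -0.34) − 0.2·(-1.4, -3.08) = (0.1, 0.276)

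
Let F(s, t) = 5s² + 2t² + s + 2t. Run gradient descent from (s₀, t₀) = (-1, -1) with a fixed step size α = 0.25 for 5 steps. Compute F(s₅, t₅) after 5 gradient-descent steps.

∇F = (10s + 1, 4t + 2)
Step 1: at (-1, -1), ∇F = (-9, -2) → (-1, -1) − 0.25·(-9, -2) = (1.25, -0.5)
Step 2: at (1.25, -0.5), ∇F = (13.5, 0) → (1.25, -0.5) − 0.25·(13.5, 0) = (-2.125, -0.5)
Step 3: at (-2.125, -0.5), ∇F = (-20.25, 0) → (-2.125, -0.5) − 0.25·(-20.25, 0) = (2.9375, -0.5)
Step 4: at (2.9375, -0.5), ∇F = (30.375, 0) → (2.9375, -0.5) − 0.25·(30.375, 0) = (-4.65625, -0.5)
Step 5: at (-4.65625, -0.5), ∇F = (-45.5625, 0) → (-4.65625, -0.5) − 0.25·(-45.5625, 0) = (6.734375, -0.5)
F(6.734375, -0.5) = 232.993408203125

232.993408203125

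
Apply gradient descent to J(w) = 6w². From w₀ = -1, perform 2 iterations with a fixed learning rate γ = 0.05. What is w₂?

J′(w) = 12w
Step 1: J′(-1) = -12; w₁ = -1 − 0.05·(-12) = -0.4
Step 2: J′(-0.4) = -4.8; w₂ = -0.4 − 0.05·(-4.8) = -0.16

-0.16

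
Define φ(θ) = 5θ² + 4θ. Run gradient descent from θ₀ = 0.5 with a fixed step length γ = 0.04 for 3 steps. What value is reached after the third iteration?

-0.2056

φ′(θ) = 10θ + 4
Step 1: φ′(0.5) = 9; θ₁ = 0.5 − 0.04·9 = 0.14
Step 2: φ′(0.14) = 5.4; θ₂ = 0.14 − 0.04·5.4 = -0.076
Step 3: φ′(-0.076) = 3.24; θ₃ = -0.076 − 0.04·3.24 = -0.2056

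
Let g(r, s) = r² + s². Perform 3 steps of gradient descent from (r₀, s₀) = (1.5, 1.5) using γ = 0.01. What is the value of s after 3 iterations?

1.411788

∇g = (2r, 2s)
Step 1: at (1.5, 1.5), ∇g = (3, 3) → (1.5, 1.5) − 0.01·(3, 3) = (1.47, 1.47)
Step 2: at (1.47, 1.47), ∇g = (2.94, 2.94) → (1.47, 1.47) − 0.01·(2.94, 2.94) = (1.4406, 1.4406)
Step 3: at (1.4406, 1.4406), ∇g = (2.8812, 2.8812) → (1.4406, 1.4406) − 0.01·(2.8812, 2.8812) = (1.411788, 1.411788)
s = 1.411788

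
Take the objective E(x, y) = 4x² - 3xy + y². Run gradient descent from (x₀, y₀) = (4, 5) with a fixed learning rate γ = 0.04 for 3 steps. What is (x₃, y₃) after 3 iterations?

(2.558336, 5.010304)

∇E = (8x - 3y, -3x + 2y)
Step 1: at (4, 5), ∇E = (17, -2) → (4, 5) − 0.04·(17, -2) = (3.32, 5.08)
Step 2: at (3.32, 5.08), ∇E = (11.32, 0.2) → (3.32, 5.08) − 0.04·(11.32, 0.2) = (2.8672, 5.072)
Step 3: at (2.8672, 5.072), ∇E = (7.7216, 1.5424) → (2.8672, 5.072) − 0.04·(7.7216, 1.5424) = (2.558336, 5.010304)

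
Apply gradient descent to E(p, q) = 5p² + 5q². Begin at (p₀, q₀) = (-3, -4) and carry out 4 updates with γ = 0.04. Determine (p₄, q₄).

∇E = (10p, 10q)
(p₁, q₁) = (-3, -4) − 0.04·(-30, -40) = (-1.8, -2.4)
(p₂, q₂) = (-1.8, -2.4) − 0.04·(-18, -24) = (-1.08, -1.44)
(p₃, q₃) = (-1.08, -1.44) − 0.04·(-10.8, -14.4) = (-0.648, -0.864)
(p₄, q₄) = (-0.648, -0.864) − 0.04·(-6.48, -8.64) = (-0.3888, -0.5184)

(-0.3888, -0.5184)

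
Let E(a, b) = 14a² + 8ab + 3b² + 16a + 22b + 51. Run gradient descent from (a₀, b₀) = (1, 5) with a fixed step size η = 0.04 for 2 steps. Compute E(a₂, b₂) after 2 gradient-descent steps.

85.166208

∇E = (28a + 8b + 16, 8a + 6b + 22)
Step 1: at (1, 5), ∇E = (84, 60) → (1, 5) − 0.04·(84, 60) = (-2.36, 2.6)
Step 2: at (-2.36, 2.6), ∇E = (-29.28, 18.72) → (-2.36, 2.6) − 0.04·(-29.28, 18.72) = (-1.1888, 1.8512)
E(-1.1888, 1.8512) = 85.166208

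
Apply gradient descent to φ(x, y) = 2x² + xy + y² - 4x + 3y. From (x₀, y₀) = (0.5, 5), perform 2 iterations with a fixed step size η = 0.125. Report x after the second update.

∇φ = (4x + y - 4, x + 2y + 3)
Step 1: at (0.5, 5), ∇φ = (3, 13.5) → (0.5, 5) − 0.125·(3, 13.5) = (0.125, 3.3125)
Step 2: at (0.125, 3.3125), ∇φ = (-0.1875, 9.75) → (0.125, 3.3125) − 0.125·(-0.1875, 9.75) = (0.1484375, 2.09375)
x = 0.1484375

0.1484375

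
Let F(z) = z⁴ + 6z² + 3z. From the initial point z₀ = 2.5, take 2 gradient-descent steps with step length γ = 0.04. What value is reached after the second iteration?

F′(z) = 4z³ + 12z + 3
z₁ = 2.5 − 0.04·95.5 = -1.32
z₂ = -1.32 − 0.04·(-22.039872) = -0.43840512

-0.43840512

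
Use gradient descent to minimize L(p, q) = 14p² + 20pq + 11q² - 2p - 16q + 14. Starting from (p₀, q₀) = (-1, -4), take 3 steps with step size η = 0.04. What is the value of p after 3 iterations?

∇L = (28p + 20q - 2, 20p + 22q - 16)
Step 1: at (-1, -4), ∇L = (-110, -124) → (-1, -4) − 0.04·(-110, -124) = (3.4, 0.96)
Step 2: at (3.4, 0.96), ∇L = (112.4, 73.12) → (3.4, 0.96) − 0.04·(112.4, 73.12) = (-1.096, -1.9648)
Step 3: at (-1.096, -1.9648), ∇L = (-71.984, -81.1456) → (-1.096, -1.9648) − 0.04·(-71.984, -81.1456) = (1.78336, 1.281024)
p = 1.78336

1.78336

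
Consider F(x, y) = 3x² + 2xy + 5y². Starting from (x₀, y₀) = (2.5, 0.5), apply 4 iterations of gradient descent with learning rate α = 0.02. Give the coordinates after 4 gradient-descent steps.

∇F = (6x + 2y, 2x + 10y)
(x₁, y₁) = (2.5, 0.5) − 0.02·(16, 10) = (2.18, 0.3)
(x₂, y₂) = (2.18, 0.3) − 0.02·(13.68, 7.36) = (1.9064, 0.1528)
(x₃, y₃) = (1.9064, 0.1528) − 0.02·(11.744, 5.3408) = (1.67152, 0.045984)
(x₄, y₄) = (1.67152, 0.045984) − 0.02·(10.121088, 3.80288) = (1.46909824, -0.0300736)

(1.46909824, -0.0300736)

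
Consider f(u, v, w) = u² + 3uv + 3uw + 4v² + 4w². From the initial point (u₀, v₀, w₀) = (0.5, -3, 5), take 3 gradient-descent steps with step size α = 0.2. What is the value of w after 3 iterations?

-1.836

∇f = (2u + 3v + 3w, 3u + 8v, 3u + 8w)
(u₁, v₁, w₁) = (0.5, -3, 5) − 0.2·(7, -22.5, 41.5) = (-0.9, 1.5, -3.3)
(u₂, v₂, w₂) = (-0.9, 1.5, -3.3) − 0.2·(-7.2, 9.3, -29.1) = (0.54, -0.36, 2.52)
(u₃, v₃, w₃) = (0.54, -0.36, 2.52) − 0.2·(7.56, -1.26, 21.78) = (-0.972, -0.108, -1.836)
w = -1.836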